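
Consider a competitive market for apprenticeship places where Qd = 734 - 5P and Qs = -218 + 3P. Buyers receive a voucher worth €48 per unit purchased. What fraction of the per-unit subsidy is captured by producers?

Pre-subsidy: 734 - 5P = -218 + 3P gives P* = 119, Q* = 139.
With the rebate, buyers effectively pay Pb = Ps − 48, where Ps is the price sellers receive.
Demand in terms of Ps becomes Qd = 734 − 5(Ps − 48) = 974 - 5Ps. Setting this equal to supply: 974 - 5Ps = -218 + 3Ps, so Ps = 149.
Buyers pay Pb = 149 − 48 = 101; Q' = -218 + 3·149 = 229.
Buyers' price falls by P* − Pb = 119 − 101 = 18; sellers' price rises by Ps − P* = 149 − 119 = 30.
So producers capture 30/48 = 0.625 of each unit of subsidy.

Producer share = 0.625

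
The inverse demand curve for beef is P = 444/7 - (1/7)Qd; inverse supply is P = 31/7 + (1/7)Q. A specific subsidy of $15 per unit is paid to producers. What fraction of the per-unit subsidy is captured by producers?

Producer share = 0.5

Pre-subsidy: 444/7 - (1/7)Q = 31/7 + (1/7)Q gives Q* = 206.5 and P* = 475/14.
With the subsidy, sellers receive Ps = Pb + 15 for each unit, where Pb is the price buyers pay.
On the curves, Pb = 444/7 - (1/7)Q and Ps = 31/7 + (1/7)Q; the wedge Ps − Pb = 15 gives 31/7 + (1/7)Q − (444/7 - (1/7)Q) = 15, so Q' = 259.
Then Pb = 444/7 − (1/7)·259 = 185/7 and Ps = 31/7 + (1/7)·259 = 290/7.
Buyers' price falls by P* − Pb = 475/14 − 185/7 = 7.5; sellers' price rises by Ps − P* = 290/7 − 475/14 = 7.5.
So producers capture 7.5/15 = 0.5 of each unit of subsidy.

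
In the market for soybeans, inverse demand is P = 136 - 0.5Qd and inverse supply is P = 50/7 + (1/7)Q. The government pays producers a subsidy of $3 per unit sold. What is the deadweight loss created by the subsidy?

Deadweight loss = $7

Pre-subsidy: 136 - 0.5Q = 50/7 + (1/7)Q gives Q* = 1804/9 and P* = 322/9.
With the subsidy, sellers receive Ps = Pb + 3 for each unit, where Pb is the price buyers pay.
On the curves, Pb = 136 - 0.5Q and Ps = 50/7 + (1/7)Q; the wedge Ps − Pb = 3 gives 50/7 + (1/7)Q − (136 - 0.5Q) = 3, so Q' = 1846/9.
Then Pb = 136 − 0.5·(1846/9) = 301/9 and Ps = 50/7 + (1/7)·(1846/9) = 328/9.
The subsidy expands output by 1846/9 − 1804/9 = 14/3 past the efficient level; on those units the gap between marginal cost and willingness to pay runs from 0 up to 3.
DWL = ½ × 3 × 14/3 = 7.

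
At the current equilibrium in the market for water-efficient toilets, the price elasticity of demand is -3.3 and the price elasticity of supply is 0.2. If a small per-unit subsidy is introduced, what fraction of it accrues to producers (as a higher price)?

Producer share = 33/35

For a small subsidy around the equilibrium, the benefit split depends on the relative slopes, which at a point are proportional to the elasticities.
Buyer share = εs/(εs + |εd|) = 0.2/(0.2 + 3.3) = 2/35; seller share = |εd|/(εs + |εd|) = 33/35.
So producers capture 33/35 of the subsidy.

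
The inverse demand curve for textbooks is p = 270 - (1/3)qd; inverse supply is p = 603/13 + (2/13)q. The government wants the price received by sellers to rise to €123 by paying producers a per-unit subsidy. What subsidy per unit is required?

At a seller price of 123, quantity supplied is -301.5 + 6.5·123 = 498.
Buyers absorb 498 only when they pay pb = 270 − (1/3)·498 = 104.
s = ps − pb = 123 − 104 = 19.

Required subsidy s = €19 per unit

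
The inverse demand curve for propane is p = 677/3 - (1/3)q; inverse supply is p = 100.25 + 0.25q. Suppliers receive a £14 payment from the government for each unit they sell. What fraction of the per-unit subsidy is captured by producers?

Producer share = 3/7

Pre-subsidy: 677/3 - (1/3)q = 100.25 + 0.25q gives q* = 215 and p* = 154.
With the subsidy, sellers receive ps = pb + 14 for each unit, where pb is the price buyers pay.
On the curves, pb = 677/3 - (1/3)q and ps = 100.25 + 0.25q; the wedge ps − pb = 14 gives 100.25 + 0.25q − (677/3 - (1/3)q) = 14, so q' = 239.
Then pb = 677/3 − (1/3)·239 = 146 and ps = 100.25 + 0.25·239 = 160.
Buyers' price falls by p* − pb = 154 − 146 = 8; sellers' price rises by ps − p* = 160 − 154 = 6.
So producers capture 6/14 = 3/7 of each unit of subsidy.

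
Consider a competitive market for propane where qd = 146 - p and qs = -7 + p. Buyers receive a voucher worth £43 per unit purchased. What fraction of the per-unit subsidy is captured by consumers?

Pre-subsidy: 146 - p = -7 + p gives p* = 76.5, q* = 69.5.
With the rebate, buyers effectively pay pb = ps − 43, where ps is the price sellers receive.
Demand in terms of ps becomes qd = 146 − 1(ps − 43) = 189 - ps. Setting this equal to supply: 189 - ps = -7 + ps, so ps = 98.
Buyers pay pb = 98 − 43 = 55; q' = -7 + 1·98 = 91.
Buyers' price falls by p* − pb = 76.5 − 55 = 21.5; sellers' price rises by ps − p* = 98 − 76.5 = 21.5.
So consumers capture 21.5/43 = 0.5 of each unit of subsidy.

Consumer share = 0.5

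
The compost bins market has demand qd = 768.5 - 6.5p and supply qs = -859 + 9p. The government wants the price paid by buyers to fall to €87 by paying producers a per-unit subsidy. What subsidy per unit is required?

Required subsidy s = €31 per unit

At a buyer price of 87, quantity demanded is 768.5 − 6.5·87 = 203.
Sellers supply 203 only when they receive ps with -859 + 9·ps = 203, i.e. ps = 118.
s = ps − pb = 118 − 87 = 31.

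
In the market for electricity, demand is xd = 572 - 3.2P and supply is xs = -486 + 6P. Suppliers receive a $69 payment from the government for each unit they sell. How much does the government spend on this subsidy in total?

Government cost = $24012

Pre-subsidy: 572 - 3.2P = -486 + 6P gives P* = 115, x* = 204.
With the subsidy, sellers receive Ps = Pb + 69 for each unit, where Pb is the price buyers pay.
Supply in terms of Pb becomes xs = -486 + 6(Pb + 69) = -72 + 6Pb. Setting this equal to demand: 572 - 3.2Pb = -72 + 6Pb, so Pb = 70.
Sellers receive Ps = 70 + 69 = 139; x' = 572 − 3.2·70 = 348.
Government outlay = subsidy × quantity = 69 × 348 = 24012.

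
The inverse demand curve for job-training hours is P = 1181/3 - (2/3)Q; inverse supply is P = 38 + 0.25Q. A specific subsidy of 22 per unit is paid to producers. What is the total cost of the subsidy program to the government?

Government cost = 9064

Pre-subsidy: 1181/3 - (2/3)Q = 38 + 0.25Q gives Q* = 388 and P* = 135.
With the subsidy, sellers receive Ps = Pb + 22 for each unit, where Pb is the price buyers pay.
On the curves, Pb = 1181/3 - (2/3)Q and Ps = 38 + 0.25Q; the wedge Ps − Pb = 22 gives 38 + 0.25Q − (1181/3 - (2/3)Q) = 22, so Q' = 412.
Then Pb = 1181/3 − (2/3)·412 = 119 and Ps = 38 + 0.25·412 = 141.
Government outlay = subsidy × quantity = 22 × 412 = 9064.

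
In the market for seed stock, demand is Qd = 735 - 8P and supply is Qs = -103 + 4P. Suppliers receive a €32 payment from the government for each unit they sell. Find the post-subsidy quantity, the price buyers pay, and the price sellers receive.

Pre-subsidy: 735 - 8P = -103 + 4P gives P* = 419/6, Q* = 529/3.
With the subsidy, sellers receive Ps = Pb + 32 for each unit, where Pb is the price buyers pay.
Supply in terms of Pb becomes Qs = -103 + 4(Pb + 32) = 25 + 4Pb. Setting this equal to demand: 735 - 8Pb = 25 + 4Pb, so Pb = 355/6.
Sellers receive Ps = 355/6 + 32 = 547/6; Q' = 735 − 8·(355/6) = 785/3.

Q' = 785/3; buyers pay 355/6; sellers receive 547/6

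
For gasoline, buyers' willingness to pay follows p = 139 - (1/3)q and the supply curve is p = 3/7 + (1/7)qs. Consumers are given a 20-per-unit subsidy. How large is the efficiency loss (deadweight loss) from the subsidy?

Pre-subsidy: 139 - (1/3)q = 3/7 + (1/7)q gives q* = 291 and p* = 42.
With the rebate, buyers effectively pay pb = ps − 20, where ps is the price sellers receive.
On the curves, pb = 139 - (1/3)q and ps = 3/7 + (1/7)q; the wedge ps − pb = 20 gives 3/7 + (1/7)q − (139 - (1/3)q) = 20, so q' = 333.
Then pb = 139 − (1/3)·333 = 28 and ps = 3/7 + (1/7)·333 = 48.
The subsidy expands output by 333 − 291 = 42 past the efficient level; on those units the gap between marginal cost and willingness to pay runs from 0 up to 20.
DWL = ½ × 20 × 42 = 420.

Deadweight loss = 420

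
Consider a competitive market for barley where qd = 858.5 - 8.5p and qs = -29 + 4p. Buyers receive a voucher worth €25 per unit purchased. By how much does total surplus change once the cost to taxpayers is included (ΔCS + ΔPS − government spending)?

Pre-subsidy: 858.5 - 8.5p = -29 + 4p gives p* = 71, q* = 255.
With the rebate, buyers effectively pay pb = ps − 25, where ps is the price sellers receive.
Demand in terms of ps becomes qd = 858.5 − 8.5(ps − 25) = 1071 - 8.5ps. Setting this equal to supply: 1071 - 8.5ps = -29 + 4ps, so ps = 88.
Buyers pay pb = 88 − 25 = 63; q' = -29 + 4·88 = 323.
ΔCS = ½(255 + 323)(71 − 63) = 2312; ΔPS = ½(255 + 323)(88 − 71) = 4913.
Government spending = 25 × 323 = 8075.
Net change = 2312 + 4913 − 8075 = -850. The loss equals the DWL triangle ½·25·68.

Net change in total surplus = -€850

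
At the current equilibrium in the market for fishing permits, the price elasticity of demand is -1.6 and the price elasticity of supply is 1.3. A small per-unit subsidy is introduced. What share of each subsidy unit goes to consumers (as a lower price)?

For a small subsidy around the equilibrium, the benefit split depends on the relative slopes, which at a point are proportional to the elasticities.
Buyer share = εs/(εs + |εd|) = 1.3/(1.3 + 1.6) = 13/29; seller share = |εd|/(εs + |εd|) = 16/29.

Consumer share = 13/29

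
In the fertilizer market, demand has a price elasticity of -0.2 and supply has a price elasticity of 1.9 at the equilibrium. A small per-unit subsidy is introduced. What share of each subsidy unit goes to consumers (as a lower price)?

For a small subsidy around the equilibrium, the benefit split depends on the relative slopes, which at a point are proportional to the elasticities.
Buyer share = εs/(εs + |εd|) = 1.9/(1.9 + 0.2) = 19/21; seller share = |εd|/(εs + |εd|) = 2/21.

Consumer share = 19/21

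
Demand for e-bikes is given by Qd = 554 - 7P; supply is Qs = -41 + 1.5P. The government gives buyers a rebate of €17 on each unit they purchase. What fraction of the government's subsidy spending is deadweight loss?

DWL / government spending = 21/170

Pre-subsidy: 554 - 7P = -41 + 1.5P gives P* = 70, Q* = 64.
With the rebate, buyers effectively pay Pb = Ps − 17, where Ps is the price sellers receive.
Demand in terms of Ps becomes Qd = 554 − 7(Ps − 17) = 673 - 7Ps. Setting this equal to supply: 673 - 7Ps = -41 + 1.5Ps, so Ps = 84.
Buyers pay Pb = 84 − 17 = 67; Q' = -41 + 1.5·84 = 85.
ΔCS = ½(64 + 85)(70 − 67) = 223.5; ΔPS = ½(64 + 85)(84 − 70) = 1043.
Government spending = 17 × 85 = 1445.
DWL = ½ × 17 × (85 − 64) = 178.5; fraction = 178.5 / 1445 = 21/170.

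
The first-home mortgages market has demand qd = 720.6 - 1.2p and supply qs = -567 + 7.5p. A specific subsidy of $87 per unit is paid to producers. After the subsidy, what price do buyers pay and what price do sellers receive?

Buyers pay $73; sellers receive $160

Pre-subsidy: 720.6 - 1.2p = -567 + 7.5p gives p* = 148, q* = 543.
With the subsidy, sellers receive ps = pb + 87 for each unit, where pb is the price buyers pay.
Supply in terms of pb becomes qs = -567 + 7.5(pb + 87) = 85.5 + 7.5pb. Setting this equal to demand: 720.6 - 1.2pb = 85.5 + 7.5pb, so pb = 73.
Sellers receive ps = 73 + 87 = 160; q' = 720.6 − 1.2·73 = 633.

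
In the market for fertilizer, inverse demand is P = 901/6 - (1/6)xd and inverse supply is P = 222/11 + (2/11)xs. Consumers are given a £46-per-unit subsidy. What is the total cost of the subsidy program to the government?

Pre-subsidy: 901/6 - (1/6)x = 222/11 + (2/11)x gives x* = 373 and P* = 88.
With the rebate, buyers effectively pay Pb = Ps − 46, where Ps is the price sellers receive.
On the curves, Pb = 901/6 - (1/6)x and Ps = 222/11 + (2/11)x; the wedge Ps − Pb = 46 gives 222/11 + (2/11)x − (901/6 - (1/6)x) = 46, so x' = 505.
Then Pb = 901/6 − (1/6)·505 = 66 and Ps = 222/11 + (2/11)·505 = 112.
Government outlay = subsidy × quantity = 46 × 505 = 23230.

Government cost = £23230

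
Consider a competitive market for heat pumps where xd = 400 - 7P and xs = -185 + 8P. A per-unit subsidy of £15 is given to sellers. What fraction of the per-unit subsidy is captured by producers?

Producer share = 7/15

Pre-subsidy: 400 - 7P = -185 + 8P gives P* = 39, x* = 127.
With the subsidy, sellers receive Ps = Pb + 15 for each unit, where Pb is the price buyers pay.
Supply in terms of Pb becomes xs = -185 + 8(Pb + 15) = -65 + 8Pb. Setting this equal to demand: 400 - 7Pb = -65 + 8Pb, so Pb = 31.
Sellers receive Ps = 31 + 15 = 46; x' = 400 − 7·31 = 183.
Buyers' price falls by P* − Pb = 39 − 31 = 8; sellers' price rises by Ps − P* = 46 − 39 = 7.
So producers capture 7/15 = 7/15 of each unit of subsidy.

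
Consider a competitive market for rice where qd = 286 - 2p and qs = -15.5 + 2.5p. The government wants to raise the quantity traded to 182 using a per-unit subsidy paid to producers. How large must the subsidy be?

Required subsidy s = 27 per unit

At q = 182, invert demand for the buyer price: pb = (286 − 182)/2 = 52; invert supply for the seller price: ps = (182 − (-15.5))/2.5 = 79.
The subsidy must fill the gap: s = ps − pb = 79 − 52 = 27.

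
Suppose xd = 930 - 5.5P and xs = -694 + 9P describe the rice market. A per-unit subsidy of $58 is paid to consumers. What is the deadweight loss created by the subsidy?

Deadweight loss = $5742

Pre-subsidy: 930 - 5.5P = -694 + 9P gives P* = 112, x* = 314.
With the rebate, buyers effectively pay Pb = Ps − 58, where Ps is the price sellers receive.
Demand in terms of Ps becomes xd = 930 − 5.5(Ps − 58) = 1249 - 5.5Ps. Setting this equal to supply: 1249 - 5.5Ps = -694 + 9Ps, so Ps = 134.
Buyers pay Pb = 134 − 58 = 76; x' = -694 + 9·134 = 512.
The subsidy expands output by 512 − 314 = 198 past the efficient level; on those units the gap between marginal cost and willingness to pay runs from 0 up to 58.
DWL = ½ × 58 × 198 = 5742.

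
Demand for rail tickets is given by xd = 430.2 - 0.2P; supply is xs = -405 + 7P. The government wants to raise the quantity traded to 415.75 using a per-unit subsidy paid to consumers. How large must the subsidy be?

At x = 415.75, invert demand for the buyer price: Pb = (430.2 − 415.75)/0.2 = 72.25; invert supply for the seller price: Ps = (415.75 − (-405))/7 = 117.25.
The subsidy must fill the gap: s = Ps − Pb = 117.25 − 72.25 = 45.

Required subsidy s = 45 per unit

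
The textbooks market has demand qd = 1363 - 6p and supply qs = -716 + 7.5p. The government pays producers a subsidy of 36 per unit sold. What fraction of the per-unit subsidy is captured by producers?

Pre-subsidy: 1363 - 6p = -716 + 7.5p gives p* = 154, q* = 439.
With the subsidy, sellers receive ps = pb + 36 for each unit, where pb is the price buyers pay.
Supply in terms of pb becomes qs = -716 + 7.5(pb + 36) = -446 + 7.5pb. Setting this equal to demand: 1363 - 6pb = -446 + 7.5pb, so pb = 134.
Sellers receive ps = 134 + 36 = 170; q' = 1363 − 6·134 = 559.
Buyers' price falls by p* − pb = 154 − 134 = 20; sellers' price rises by ps − p* = 170 − 154 = 16.
So producers capture 16/36 = 4/9 of each unit of subsidy.

Producer share = 4/9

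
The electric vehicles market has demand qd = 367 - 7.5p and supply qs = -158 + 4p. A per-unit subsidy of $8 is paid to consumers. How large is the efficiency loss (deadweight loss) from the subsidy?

Deadweight loss = 1920/23

Pre-subsidy: 367 - 7.5p = -158 + 4p gives p* = 1050/23, q* = 566/23.
With the rebate, buyers effectively pay pb = ps − 8, where ps is the price sellers receive.
Demand in terms of ps becomes qd = 367 − 7.5(ps − 8) = 427 - 7.5ps. Setting this equal to supply: 427 - 7.5ps = -158 + 4ps, so ps = 1170/23.
Buyers pay pb = 1170/23 − 8 = 986/23; q' = -158 + 4·(1170/23) = 1046/23.
The subsidy expands output by 1046/23 − 566/23 = 480/23 past the efficient level; on those units the gap between marginal cost and willingness to pay runs from 0 up to 8.
DWL = ½ × 8 × 480/23 = 1920/23.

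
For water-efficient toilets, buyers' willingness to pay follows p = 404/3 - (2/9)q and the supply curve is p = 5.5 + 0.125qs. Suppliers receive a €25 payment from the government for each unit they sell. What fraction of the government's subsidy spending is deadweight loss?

DWL / government spending = 3/37

Pre-subsidy: 404/3 - (2/9)q = 5.5 + 0.125q gives q* = 372 and p* = 52.
With the subsidy, sellers receive ps = pb + 25 for each unit, where pb is the price buyers pay.
On the curves, pb = 404/3 - (2/9)q and ps = 5.5 + 0.125q; the wedge ps − pb = 25 gives 5.5 + 0.125q − (404/3 - (2/9)q) = 25, so q' = 444.
Then pb = 404/3 − (2/9)·444 = 36 and ps = 5.5 + 0.125·444 = 61.
ΔCS = ½(372 + 444)(52 − 36) = 6528; ΔPS = ½(372 + 444)(61 − 52) = 3672.
Government spending = 25 × 444 = 11100.
DWL = ½ × 25 × (444 − 372) = 900; fraction = 900 / 11100 = 3/37.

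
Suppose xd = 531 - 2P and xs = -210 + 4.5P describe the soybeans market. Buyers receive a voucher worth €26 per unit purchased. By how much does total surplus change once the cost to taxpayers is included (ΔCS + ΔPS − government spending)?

Net change in total surplus = -€468

Pre-subsidy: 531 - 2P = -210 + 4.5P gives P* = 114, x* = 303.
With the rebate, buyers effectively pay Pb = Ps − 26, where Ps is the price sellers receive.
Demand in terms of Ps becomes xd = 531 − 2(Ps − 26) = 583 - 2Ps. Setting this equal to supply: 583 - 2Ps = -210 + 4.5Ps, so Ps = 122.
Buyers pay Pb = 122 − 26 = 96; x' = -210 + 4.5·122 = 339.
ΔCS = ½(303 + 339)(114 − 96) = 5778; ΔPS = ½(303 + 339)(122 − 114) = 2568.
Government spending = 26 × 339 = 8814.
Net change = 5778 + 2568 − 8814 = -468. The loss equals the DWL triangle ½·26·36.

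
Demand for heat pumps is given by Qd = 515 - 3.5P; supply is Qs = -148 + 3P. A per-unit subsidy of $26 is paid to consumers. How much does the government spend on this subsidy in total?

Government cost = $5200

Pre-subsidy: 515 - 3.5P = -148 + 3P gives P* = 102, Q* = 158.
With the rebate, buyers effectively pay Pb = Ps − 26, where Ps is the price sellers receive.
Demand in terms of Ps becomes Qd = 515 − 3.5(Ps − 26) = 606 - 3.5Ps. Setting this equal to supply: 606 - 3.5Ps = -148 + 3Ps, so Ps = 116.
Buyers pay Pb = 116 − 26 = 90; Q' = -148 + 3·116 = 200.
Government outlay = subsidy × quantity = 26 × 200 = 5200.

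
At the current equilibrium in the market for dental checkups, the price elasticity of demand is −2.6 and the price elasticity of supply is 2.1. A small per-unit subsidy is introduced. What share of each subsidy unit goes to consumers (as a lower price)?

For a small subsidy around the equilibrium, the benefit split depends on the relative slopes, which at a point are proportional to the elasticities.
Buyer share = εs/(εs + |εd|) = 2.1/(2.1 + 2.6) = 21/47; seller share = |εd|/(εs + |εd|) = 26/47.

Consumer share = 21/47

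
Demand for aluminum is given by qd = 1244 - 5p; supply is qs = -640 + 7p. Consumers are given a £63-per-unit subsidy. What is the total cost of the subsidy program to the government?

Government cost = £40493.25

Pre-subsidy: 1244 - 5p = -640 + 7p gives p* = 157, q* = 459.
With the rebate, buyers effectively pay pb = ps − 63, where ps is the price sellers receive.
Demand in terms of ps becomes qd = 1244 − 5(ps − 63) = 1559 - 5ps. Setting this equal to supply: 1559 - 5ps = -640 + 7ps, so ps = 183.25.
Buyers pay pb = 183.25 − 63 = 120.25; q' = -640 + 7·183.25 = 642.75.
Government outlay = subsidy × quantity = 63 × 642.75 = 40493.25.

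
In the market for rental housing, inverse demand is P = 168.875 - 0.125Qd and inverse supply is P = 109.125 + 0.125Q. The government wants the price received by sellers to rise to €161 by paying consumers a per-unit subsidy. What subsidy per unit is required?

At a seller price of 161, quantity supplied is -873 + 8·161 = 415.
Buyers absorb 415 only when they pay Pb = 168.875 − 0.125·415 = 117.
s = Ps − Pb = 161 − 117 = 44.

Required subsidy s = €44 per unit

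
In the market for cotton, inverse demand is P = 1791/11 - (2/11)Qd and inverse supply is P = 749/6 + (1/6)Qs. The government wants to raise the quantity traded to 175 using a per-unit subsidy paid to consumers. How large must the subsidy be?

At Q = 175, from the demand curve buyers pay Pb = 1791/11 − (2/11)·175 = 131; from the supply curve sellers need Ps = 749/6 + (1/6)·175 = 154.
The subsidy must fill the gap: s = Ps − Pb = 154 − 131 = 23.

Required subsidy s = 23 per unit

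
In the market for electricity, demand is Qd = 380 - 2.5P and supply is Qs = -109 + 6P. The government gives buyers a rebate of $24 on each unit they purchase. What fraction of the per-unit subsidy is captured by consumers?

Pre-subsidy: 380 - 2.5P = -109 + 6P gives P* = 978/17, Q* = 4015/17.
With the rebate, buyers effectively pay Pb = Ps − 24, where Ps is the price sellers receive.
Demand in terms of Ps becomes Qd = 380 − 2.5(Ps − 24) = 440 - 2.5Ps. Setting this equal to supply: 440 - 2.5Ps = -109 + 6Ps, so Ps = 1098/17.
Buyers pay Pb = 1098/17 − 24 = 690/17; Q' = -109 + 6·(1098/17) = 4735/17.
Buyers' price falls by P* − Pb = 978/17 − 690/17 = 288/17; sellers' price rises by Ps − P* = 1098/17 − 978/17 = 120/17.
So consumers capture (288/17)/24 = 12/17 of each unit of subsidy.

Consumer share = 12/17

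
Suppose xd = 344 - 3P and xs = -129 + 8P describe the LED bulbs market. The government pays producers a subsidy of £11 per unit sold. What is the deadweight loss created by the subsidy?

Pre-subsidy: 344 - 3P = -129 + 8P gives P* = 43, x* = 215.
With the subsidy, sellers receive Ps = Pb + 11 for each unit, where Pb is the price buyers pay.
Supply in terms of Pb becomes xs = -129 + 8(Pb + 11) = -41 + 8Pb. Setting this equal to demand: 344 - 3Pb = -41 + 8Pb, so Pb = 35.
Sellers receive Ps = 35 + 11 = 46; x' = 344 − 3·35 = 239.
The subsidy expands output by 239 − 215 = 24 past the efficient level; on those units the gap between marginal cost and willingness to pay runs from 0 up to 11.
DWL = ½ × 11 × 24 = 132.

Deadweight loss = £132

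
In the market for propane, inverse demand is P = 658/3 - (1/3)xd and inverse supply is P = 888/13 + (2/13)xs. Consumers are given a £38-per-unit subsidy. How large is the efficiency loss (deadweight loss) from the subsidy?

Deadweight loss = £1482

Pre-subsidy: 658/3 - (1/3)x = 888/13 + (2/13)x gives x* = 310 and P* = 116.
With the rebate, buyers effectively pay Pb = Ps − 38, where Ps is the price sellers receive.
On the curves, Pb = 658/3 - (1/3)x and Ps = 888/13 + (2/13)x; the wedge Ps − Pb = 38 gives 888/13 + (2/13)x − (658/3 - (1/3)x) = 38, so x' = 388.
Then Pb = 658/3 − (1/3)·388 = 90 and Ps = 888/13 + (2/13)·388 = 128.
The subsidy expands output by 388 − 310 = 78 past the efficient level; on those units the gap between marginal cost and willingness to pay runs from 0 up to 38.
DWL = ½ × 38 × 78 = 1482.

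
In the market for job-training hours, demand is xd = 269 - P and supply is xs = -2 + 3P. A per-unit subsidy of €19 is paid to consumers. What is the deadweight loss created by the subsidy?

Deadweight loss = €135.375

Pre-subsidy: 269 - P = -2 + 3P gives P* = 67.75, x* = 201.25.
With the rebate, buyers effectively pay Pb = Ps − 19, where Ps is the price sellers receive.
Demand in terms of Ps becomes xd = 269 − 1(Ps − 19) = 288 - Ps. Setting this equal to supply: 288 - Ps = -2 + 3Ps, so Ps = 72.5.
Buyers pay Pb = 72.5 − 19 = 53.5; x' = -2 + 3·72.5 = 215.5.
The subsidy expands output by 215.5 − 201.25 = 14.25 past the efficient level; on those units the gap between marginal cost and willingness to pay runs from 0 up to 19.
DWL = ½ × 19 × 14.25 = 135.375.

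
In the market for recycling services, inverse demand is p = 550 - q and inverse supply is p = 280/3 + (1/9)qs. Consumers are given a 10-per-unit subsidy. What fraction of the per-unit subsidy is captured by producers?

Pre-subsidy: 550 - q = 280/3 + (1/9)q gives q* = 411 and p* = 139.
With the rebate, buyers effectively pay pb = ps − 10, where ps is the price sellers receive.
On the curves, pb = 550 - q and ps = 280/3 + (1/9)q; the wedge ps − pb = 10 gives 280/3 + (1/9)q − (550 - q) = 10, so q' = 420.
Then pb = 550 − 1·420 = 130 and ps = 280/3 + (1/9)·420 = 140.
Buyers' price falls by p* − pb = 139 − 130 = 9; sellers' price rises by ps − p* = 140 − 139 = 1.
So producers capture 1/10 = 0.1 of each unit of subsidy.

Producer share = 0.1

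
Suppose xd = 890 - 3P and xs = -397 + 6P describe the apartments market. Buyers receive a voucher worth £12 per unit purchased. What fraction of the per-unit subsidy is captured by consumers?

Consumer share = 2/3

Pre-subsidy: 890 - 3P = -397 + 6P gives P* = 143, x* = 461.
With the rebate, buyers effectively pay Pb = Ps − 12, where Ps is the price sellers receive.
Demand in terms of Ps becomes xd = 890 − 3(Ps − 12) = 926 - 3Ps. Setting this equal to supply: 926 - 3Ps = -397 + 6Ps, so Ps = 147.
Buyers pay Pb = 147 − 12 = 135; x' = -397 + 6·147 = 485.
Buyers' price falls by P* − Pb = 143 − 135 = 8; sellers' price rises by Ps − P* = 147 − 143 = 4.
So consumers capture 8/12 = 2/3 of each unit of subsidy.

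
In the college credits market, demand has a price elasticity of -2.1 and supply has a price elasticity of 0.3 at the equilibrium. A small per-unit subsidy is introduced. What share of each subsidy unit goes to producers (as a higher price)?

Producer share = 0.875

For a small subsidy around the equilibrium, the benefit split depends on the relative slopes, which at a point are proportional to the elasticities.
Buyer share = εs/(εs + |εd|) = 0.3/(0.3 + 2.1) = 0.125; seller share = |εd|/(εs + |εd|) = 0.875.
So producers capture 0.875 of the subsidy.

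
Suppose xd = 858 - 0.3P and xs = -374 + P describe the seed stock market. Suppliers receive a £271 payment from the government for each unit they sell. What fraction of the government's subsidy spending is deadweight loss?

DWL / government spending = 271/5514

Pre-subsidy: 858 - 0.3P = -374 + P gives P* = 12320/13, x* = 7458/13.
With the subsidy, sellers receive Ps = Pb + 271 for each unit, where Pb is the price buyers pay.
Supply in terms of Pb becomes xs = -374 + 1(Pb + 271) = -103 + Pb. Setting this equal to demand: 858 - 0.3Pb = -103 + Pb, so Pb = 9610/13.
Sellers receive Ps = 9610/13 + 271 = 13133/13; x' = 858 − 0.3·(9610/13) = 8271/13.
ΔCS = ½(7458/13 + 8271/13)(12320/13 − 9610/13) = 21312795/169; ΔPS = ½(7458/13 + 8271/13)(13133/13 − 12320/13) = 12787677/338.
Government spending = 271 × 8271/13 = 2241441/13.
DWL = ½ × 271 × (8271/13 − 7458/13) = 220323/26; fraction = (220323/26) / (2241441/13) = 271/5514.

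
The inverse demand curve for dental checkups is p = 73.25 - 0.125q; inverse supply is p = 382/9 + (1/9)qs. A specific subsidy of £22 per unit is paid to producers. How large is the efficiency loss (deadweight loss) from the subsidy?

Deadweight loss = 17424/17

Pre-subsidy: 73.25 - 0.125q = 382/9 + (1/9)q gives q* = 2218/17 and p* = 968/17.
With the subsidy, sellers receive ps = pb + 22 for each unit, where pb is the price buyers pay.
On the curves, pb = 73.25 - 0.125q and ps = 382/9 + (1/9)q; the wedge ps − pb = 22 gives 382/9 + (1/9)q − (73.25 - 0.125q) = 22, so q' = 3802/17.
Then pb = 73.25 − 0.125·(3802/17) = 770/17 and ps = 382/9 + (1/9)·(3802/17) = 1144/17.
The subsidy expands output by 3802/17 − 2218/17 = 1584/17 past the efficient level; on those units the gap between marginal cost and willingness to pay runs from 0 up to 22.
DWL = ½ × 22 × 1584/17 = 17424/17.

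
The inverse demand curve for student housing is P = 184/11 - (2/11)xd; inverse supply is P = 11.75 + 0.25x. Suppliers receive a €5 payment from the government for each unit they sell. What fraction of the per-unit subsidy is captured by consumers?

Consumer share = 8/19

Pre-subsidy: 184/11 - (2/11)x = 11.75 + 0.25x gives x* = 219/19 and P* = 278/19.
With the subsidy, sellers receive Ps = Pb + 5 for each unit, where Pb is the price buyers pay.
On the curves, Pb = 184/11 - (2/11)x and Ps = 11.75 + 0.25x; the wedge Ps − Pb = 5 gives 11.75 + 0.25x − (184/11 - (2/11)x) = 5, so x' = 439/19.
Then Pb = 184/11 − (2/11)·(439/19) = 238/19 and Ps = 11.75 + 0.25·(439/19) = 333/19.
Buyers' price falls by P* − Pb = 278/19 − 238/19 = 40/19; sellers' price rises by Ps − P* = 333/19 − 278/19 = 55/19.
So consumers capture (40/19)/5 = 8/19 of each unit of subsidy.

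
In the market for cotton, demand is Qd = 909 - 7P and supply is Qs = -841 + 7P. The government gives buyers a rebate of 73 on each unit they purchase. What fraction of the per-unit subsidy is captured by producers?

Pre-subsidy: 909 - 7P = -841 + 7P gives P* = 125, Q* = 34.
With the rebate, buyers effectively pay Pb = Ps − 73, where Ps is the price sellers receive.
Demand in terms of Ps becomes Qd = 909 − 7(Ps − 73) = 1420 - 7Ps. Setting this equal to supply: 1420 - 7Ps = -841 + 7Ps, so Ps = 161.5.
Buyers pay Pb = 161.5 − 73 = 88.5; Q' = -841 + 7·161.5 = 289.5.
Buyers' price falls by P* − Pb = 125 − 88.5 = 36.5; sellers' price rises by Ps − P* = 161.5 − 125 = 36.5.
So producers capture 36.5/73 = 0.5 of each unit of subsidy.

Producer share = 0.5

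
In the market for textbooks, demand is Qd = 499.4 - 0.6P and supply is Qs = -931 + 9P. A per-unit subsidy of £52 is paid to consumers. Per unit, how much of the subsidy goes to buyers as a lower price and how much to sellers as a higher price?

Buyers gain £48.75 per unit; sellers gain £3.25 per unit

Pre-subsidy: 499.4 - 0.6P = -931 + 9P gives P* = 149, Q* = 410.
With the rebate, buyers effectively pay Pb = Ps − 52, where Ps is the price sellers receive.
Demand in terms of Ps becomes Qd = 499.4 − 0.6(Ps − 52) = 530.6 - 0.6Ps. Setting this equal to supply: 530.6 - 0.6Ps = -931 + 9Ps, so Ps = 152.25.
Buyers pay Pb = 152.25 − 52 = 100.25; Q' = -931 + 9·152.25 = 439.25.
Buyers' price falls by P* − Pb = 149 − 100.25 = 48.75; sellers' price rises by Ps − P* = 152.25 − 149 = 3.25.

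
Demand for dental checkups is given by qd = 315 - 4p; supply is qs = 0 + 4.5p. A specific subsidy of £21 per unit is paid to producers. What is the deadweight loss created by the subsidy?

Pre-subsidy: 315 - 4p = 0 + 4.5p gives p* = 630/17, q* = 2835/17.
With the subsidy, sellers receive ps = pb + 21 for each unit, where pb is the price buyers pay.
Supply in terms of pb becomes qs = 0 + 4.5(pb + 21) = 94.5 + 4.5pb. Setting this equal to demand: 315 - 4pb = 94.5 + 4.5pb, so pb = 441/17.
Sellers receive ps = 441/17 + 21 = 798/17; q' = 315 − 4·(441/17) = 3591/17.
The subsidy expands output by 3591/17 − 2835/17 = 756/17 past the efficient level; on those units the gap between marginal cost and willingness to pay runs from 0 up to 21.
DWL = ½ × 21 × 756/17 = 7938/17.

Deadweight loss = 7938/17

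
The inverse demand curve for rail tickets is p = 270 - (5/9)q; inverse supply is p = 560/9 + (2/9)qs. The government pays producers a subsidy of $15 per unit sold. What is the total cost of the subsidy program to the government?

Government cost = 30075/7

Pre-subsidy: 270 - (5/9)q = 560/9 + (2/9)q gives q* = 1870/7 and p* = 7660/63.
With the subsidy, sellers receive ps = pb + 15 for each unit, where pb is the price buyers pay.
On the curves, pb = 270 - (5/9)q and ps = 560/9 + (2/9)q; the wedge ps − pb = 15 gives 560/9 + (2/9)q − (270 - (5/9)q) = 15, so q' = 2005/7.
Then pb = 270 − (5/9)·(2005/7) = 6985/63 and ps = 560/9 + (2/9)·(2005/7) = 7930/63.
Government outlay = subsidy × quantity = 15 × 2005/7 = 30075/7.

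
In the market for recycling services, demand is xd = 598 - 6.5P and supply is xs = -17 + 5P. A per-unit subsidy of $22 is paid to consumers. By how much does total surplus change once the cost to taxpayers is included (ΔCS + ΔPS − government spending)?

Net change in total surplus = -15730/23

Pre-subsidy: 598 - 6.5P = -17 + 5P gives P* = 1230/23, x* = 5759/23.
With the rebate, buyers effectively pay Pb = Ps − 22, where Ps is the price sellers receive.
Demand in terms of Ps becomes xd = 598 − 6.5(Ps − 22) = 741 - 6.5Ps. Setting this equal to supply: 741 - 6.5Ps = -17 + 5Ps, so Ps = 1516/23.
Buyers pay Pb = 1516/23 − 22 = 1010/23; x' = -17 + 5·(1516/23) = 7189/23.
ΔCS = ½(5759/23 + 7189/23)(1230/23 − 1010/23) = 1424280/529; ΔPS = ½(5759/23 + 7189/23)(1516/23 − 1230/23) = 1851564/529.
Government spending = 22 × 7189/23 = 158158/23.
Net change = 1424280/529 + 1851564/529 − 158158/23 = -15730/23. The loss equals the DWL triangle ½·22·1430/23.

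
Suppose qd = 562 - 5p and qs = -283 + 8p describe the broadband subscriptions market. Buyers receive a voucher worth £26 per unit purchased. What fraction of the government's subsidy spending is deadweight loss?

Pre-subsidy: 562 - 5p = -283 + 8p gives p* = 65, q* = 237.
With the rebate, buyers effectively pay pb = ps − 26, where ps is the price sellers receive.
Demand in terms of ps becomes qd = 562 − 5(ps − 26) = 692 - 5ps. Setting this equal to supply: 692 - 5ps = -283 + 8ps, so ps = 75.
Buyers pay pb = 75 − 26 = 49; q' = -283 + 8·75 = 317.
ΔCS = ½(237 + 317)(65 − 49) = 4432; ΔPS = ½(237 + 317)(75 − 65) = 2770.
Government spending = 26 × 317 = 8242.
DWL = ½ × 26 × (317 − 237) = 1040; fraction = 1040 / 8242 = 40/317.

DWL / government spending = 40/317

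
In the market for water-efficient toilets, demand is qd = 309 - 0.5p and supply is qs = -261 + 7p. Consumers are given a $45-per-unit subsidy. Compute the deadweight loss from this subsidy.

Pre-subsidy: 309 - 0.5p = -261 + 7p gives p* = 76, q* = 271.
With the rebate, buyers effectively pay pb = ps − 45, where ps is the price sellers receive.
Demand in terms of ps becomes qd = 309 − 0.5(ps − 45) = 331.5 - 0.5ps. Setting this equal to supply: 331.5 - 0.5ps = -261 + 7ps, so ps = 79.
Buyers pay pb = 79 − 45 = 34; q' = -261 + 7·79 = 292.
The subsidy expands output by 292 − 271 = 21 past the efficient level; on those units the gap between marginal cost and willingness to pay runs from 0 up to 45.
DWL = ½ × 45 × 21 = 472.5.

Deadweight loss = $472.5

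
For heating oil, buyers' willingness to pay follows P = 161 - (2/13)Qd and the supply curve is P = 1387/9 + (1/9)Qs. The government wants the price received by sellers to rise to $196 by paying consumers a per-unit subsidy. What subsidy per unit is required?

Required subsidy s = $93 per unit

At a seller price of 196, quantity supplied is -1387 + 9·196 = 377.
Buyers absorb 377 only when they pay Pb = 161 − (2/13)·377 = 103.
s = Ps − Pb = 196 − 103 = 93.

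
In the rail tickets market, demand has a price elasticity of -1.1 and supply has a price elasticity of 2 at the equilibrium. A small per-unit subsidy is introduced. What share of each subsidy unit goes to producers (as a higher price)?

For a small subsidy around the equilibrium, the benefit split depends on the relative slopes, which at a point are proportional to the elasticities.
Buyer share = εs/(εs + |εd|) = 2/(2 + 1.1) = 20/31; seller share = |εd|/(εs + |εd|) = 11/31.
So producers capture 11/31 of the subsidy.

Producer share = 11/31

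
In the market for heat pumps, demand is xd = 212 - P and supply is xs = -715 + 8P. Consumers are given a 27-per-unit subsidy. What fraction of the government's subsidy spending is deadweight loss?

Pre-subsidy: 212 - P = -715 + 8P gives P* = 103, x* = 109.
With the rebate, buyers effectively pay Pb = Ps − 27, where Ps is the price sellers receive.
Demand in terms of Ps becomes xd = 212 − 1(Ps − 27) = 239 - Ps. Setting this equal to supply: 239 - Ps = -715 + 8Ps, so Ps = 106.
Buyers pay Pb = 106 − 27 = 79; x' = -715 + 8·106 = 133.
ΔCS = ½(109 + 133)(103 − 79) = 2904; ΔPS = ½(109 + 133)(106 − 103) = 363.
Government spending = 27 × 133 = 3591.
DWL = ½ × 27 × (133 − 109) = 324; fraction = 324 / 3591 = 12/133.

DWL / government spending = 12/133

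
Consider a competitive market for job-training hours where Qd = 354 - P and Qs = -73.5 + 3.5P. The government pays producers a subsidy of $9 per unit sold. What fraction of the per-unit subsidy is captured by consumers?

Pre-subsidy: 354 - P = -73.5 + 3.5P gives P* = 95, Q* = 259.
With the subsidy, sellers receive Ps = Pb + 9 for each unit, where Pb is the price buyers pay.
Supply in terms of Pb becomes Qs = -73.5 + 3.5(Pb + 9) = -42 + 3.5Pb. Setting this equal to demand: 354 - Pb = -42 + 3.5Pb, so Pb = 88.
Sellers receive Ps = 88 + 9 = 97; Q' = 354 − 1·88 = 266.
Buyers' price falls by P* − Pb = 95 − 88 = 7; sellers' price rises by Ps − P* = 97 − 95 = 2.
So consumers capture 7/9 = 7/9 of each unit of subsidy.

Consumer share = 7/9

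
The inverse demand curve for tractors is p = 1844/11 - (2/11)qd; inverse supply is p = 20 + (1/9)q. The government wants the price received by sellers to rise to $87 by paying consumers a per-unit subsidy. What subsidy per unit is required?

At a seller price of 87, quantity supplied is -180 + 9·87 = 603.
Buyers absorb 603 only when they pay pb = 1844/11 − (2/11)·603 = 58.
s = ps − pb = 87 − 58 = 29.

Required subsidy s = $29 per unit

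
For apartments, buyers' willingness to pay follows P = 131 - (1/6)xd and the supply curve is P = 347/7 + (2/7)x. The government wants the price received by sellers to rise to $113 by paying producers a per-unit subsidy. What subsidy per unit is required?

At a seller price of 113, quantity supplied is -173.5 + 3.5·113 = 222.
Buyers absorb 222 only when they pay Pb = 131 − (1/6)·222 = 94.
s = Ps − Pb = 113 − 94 = 19.

Required subsidy s = $19 per unit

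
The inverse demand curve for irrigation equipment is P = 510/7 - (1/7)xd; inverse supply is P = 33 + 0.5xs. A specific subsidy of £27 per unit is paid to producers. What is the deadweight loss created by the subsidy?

Deadweight loss = £567

Pre-subsidy: 510/7 - (1/7)x = 33 + 0.5x gives x* = 62 and P* = 64.
With the subsidy, sellers receive Ps = Pb + 27 for each unit, where Pb is the price buyers pay.
On the curves, Pb = 510/7 - (1/7)x and Ps = 33 + 0.5x; the wedge Ps − Pb = 27 gives 33 + 0.5x − (510/7 - (1/7)x) = 27, so x' = 104.
Then Pb = 510/7 − (1/7)·104 = 58 and Ps = 33 + 0.5·104 = 85.
The subsidy expands output by 104 − 62 = 42 past the efficient level; on those units the gap between marginal cost and willingness to pay runs from 0 up to 27.
DWL = ½ × 27 × 42 = 567.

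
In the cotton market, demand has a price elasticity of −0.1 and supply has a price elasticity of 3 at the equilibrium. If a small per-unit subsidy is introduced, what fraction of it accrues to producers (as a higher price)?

For a small subsidy around the equilibrium, the benefit split depends on the relative slopes, which at a point are proportional to the elasticities.
Buyer share = εs/(εs + |εd|) = 3/(3 + 0.1) = 30/31; seller share = |εd|/(εs + |εd|) = 1/31.
So producers capture 1/31 of the subsidy.

Producer share = 1/31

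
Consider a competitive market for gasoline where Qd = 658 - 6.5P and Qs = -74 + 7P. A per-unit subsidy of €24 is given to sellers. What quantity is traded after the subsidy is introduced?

Q' = 3478/9

Pre-subsidy: 658 - 6.5P = -74 + 7P gives P* = 488/9, Q* = 2750/9.
With the subsidy, sellers receive Ps = Pb + 24 for each unit, where Pb is the price buyers pay.
Supply in terms of Pb becomes Qs = -74 + 7(Pb + 24) = 94 + 7Pb. Setting this equal to demand: 658 - 6.5Pb = 94 + 7Pb, so Pb = 376/9.
Sellers receive Ps = 376/9 + 24 = 592/9; Q' = 658 − 6.5·(376/9) = 3478/9.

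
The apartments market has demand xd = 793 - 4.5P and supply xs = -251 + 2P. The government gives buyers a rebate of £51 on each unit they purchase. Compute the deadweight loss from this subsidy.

Deadweight loss = 23409/13

Pre-subsidy: 793 - 4.5P = -251 + 2P gives P* = 2088/13, x* = 913/13.
With the rebate, buyers effectively pay Pb = Ps − 51, where Ps is the price sellers receive.
Demand in terms of Ps becomes xd = 793 − 4.5(Ps − 51) = 1022.5 - 4.5Ps. Setting this equal to supply: 1022.5 - 4.5Ps = -251 + 2Ps, so Ps = 2547/13.
Buyers pay Pb = 2547/13 − 51 = 1884/13; x' = -251 + 2·(2547/13) = 1831/13.
The subsidy expands output by 1831/13 − 913/13 = 918/13 past the efficient level; on those units the gap between marginal cost and willingness to pay runs from 0 up to 51.
DWL = ½ × 51 × 918/13 = 23409/13.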